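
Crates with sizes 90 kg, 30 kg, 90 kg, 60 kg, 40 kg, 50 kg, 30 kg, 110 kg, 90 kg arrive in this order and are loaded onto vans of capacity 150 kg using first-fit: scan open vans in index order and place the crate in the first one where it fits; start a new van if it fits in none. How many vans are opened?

5

  90 → van 1 (new)  [load 90/150]
  30 → van 1  [load 120/150]
  90 → van 2 (new)  [load 90/150]
  60 → van 2  [load 150/150]
  40 → van 3 (new)  [load 40/150]
  50 → van 3  [load 90/150]
  30 → van 1  [load 150/150]
  110 → van 4 (new)  [load 110/150]
  90 → van 5 (new)  [load 90/150]
5 vans opened.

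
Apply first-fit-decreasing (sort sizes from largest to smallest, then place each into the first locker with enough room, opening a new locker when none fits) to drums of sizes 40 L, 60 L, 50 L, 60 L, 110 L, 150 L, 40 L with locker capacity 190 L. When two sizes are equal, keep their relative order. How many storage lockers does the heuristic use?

3

Sorted descending: 150, 110, 60, 60, 50, 40, 40.
  150 → locker 1 (new)  [load 150/190]
  110 → locker 2 (new)  [load 110/190]
  60 → locker 2  [load 170/190]
  60 → locker 3 (new)  [load 60/190]
  50 → locker 3  [load 110/190]
  40 → locker 1  [load 190/190]
  40 → locker 3  [load 150/190]
3 storage lockers opened.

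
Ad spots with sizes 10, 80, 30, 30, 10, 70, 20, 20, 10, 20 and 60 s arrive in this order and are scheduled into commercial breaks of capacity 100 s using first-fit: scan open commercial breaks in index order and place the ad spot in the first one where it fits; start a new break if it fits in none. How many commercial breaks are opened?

  10 → break 1 (new)  [load 10/100]
  80 → break 1  [load 90/100]
  30 → break 2 (new)  [load 30/100]
  30 → break 2  [load 60/100]
  10 → break 1  [load 100/100]
  70 → break 3 (new)  [load 70/100]
  20 → break 2  [load 80/100]
  20 → break 2  [load 100/100]
  10 → break 3  [load 80/100]
  20 → break 3  [load 100/100]
  60 → break 4 (new)  [load 60/100]
4 commercial breaks opened.

4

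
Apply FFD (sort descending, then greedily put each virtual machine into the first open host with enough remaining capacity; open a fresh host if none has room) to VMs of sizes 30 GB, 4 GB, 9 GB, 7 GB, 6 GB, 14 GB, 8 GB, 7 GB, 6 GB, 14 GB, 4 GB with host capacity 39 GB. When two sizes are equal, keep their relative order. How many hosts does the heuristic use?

Sorted descending: 30, 14, 14, 9, 8, 7, 7, 6, 6, 4, 4.
  30 → host 1 (new)  [load 30/39]
  14 → host 2 (new)  [load 14/39]
  14 → host 2  [load 28/39]
  9 → host 1  [load 39/39]
  8 → host 2  [load 36/39]
  7 → host 3 (new)  [load 7/39]
  7 → host 3  [load 14/39]
  6 → host 3  [load 20/39]
  6 → host 3  [load 26/39]
  4 → host 3  [load 30/39]
  4 → host 3  [load 34/39]
3 hosts opened.

3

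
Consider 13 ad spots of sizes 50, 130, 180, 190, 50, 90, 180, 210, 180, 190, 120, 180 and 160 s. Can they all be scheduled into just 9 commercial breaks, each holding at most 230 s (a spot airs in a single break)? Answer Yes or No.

No

Total = 1910 s; ⌈1910/230⌉ = 9.
10 ad spots each exceed half the capacity and cannot share a break, forcing at least 10 commercial breaks.
At least 10 commercial breaks are required, but only 9 are allowed.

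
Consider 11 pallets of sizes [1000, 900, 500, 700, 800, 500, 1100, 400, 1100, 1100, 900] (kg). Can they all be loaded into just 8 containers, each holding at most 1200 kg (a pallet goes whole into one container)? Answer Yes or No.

No

Total = 9000 kg; ⌈9000/1200⌉ = 8.
The bound of 8 does not rule out 8, but exhaustive search shows no assignment into 8 containers of capacity 1200 kg exists — the minimum is 9.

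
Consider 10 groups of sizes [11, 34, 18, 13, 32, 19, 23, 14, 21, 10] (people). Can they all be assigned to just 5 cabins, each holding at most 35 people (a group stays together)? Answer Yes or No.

Total = 195 people; ⌈195/35⌉ = 6.
At least 6 cabins are required, but only 5 are allowed.

No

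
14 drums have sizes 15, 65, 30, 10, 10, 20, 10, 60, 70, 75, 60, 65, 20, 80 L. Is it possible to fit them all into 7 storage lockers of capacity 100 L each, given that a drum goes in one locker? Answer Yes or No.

A valid assignment using 7 storage lockers:
  locker 1: 80 + 20 = 100
  locker 2: 75 + 20 = 95
  locker 3: 70 + 30 = 100
  locker 4: 65 + 15 + 10 + 10 = 100
  locker 5: 65 + 10 = 75
  locker 6: 60 = 60
  locker 7: 60 = 60
Every load is within 100 L, so 7 storage lockers suffice.

Yes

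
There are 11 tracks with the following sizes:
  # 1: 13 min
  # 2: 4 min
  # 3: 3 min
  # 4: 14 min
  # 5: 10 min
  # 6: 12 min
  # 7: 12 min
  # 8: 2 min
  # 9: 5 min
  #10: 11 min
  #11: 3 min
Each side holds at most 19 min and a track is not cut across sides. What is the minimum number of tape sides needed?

6

Total = 14 + 13 + 12 + 12 + 11 + 10 + 5 + 4 + 3 + 3 + 2 = 89 min.
Lower bound: ⌈89/19⌉ = 5 tape sides.
Also, 6 tracks each exceed 19/2 min, and no two of those can share a side, so at least 6 tape sides are needed.
A packing using 6 tape sides:
  side 1: 14 + 5 = 19
  side 2: 13 + 4 + 2 = 19
  side 3: 12 + 3 + 3 = 18
  side 4: 12 = 12
  side 5: 11 = 11
  side 6: 10 = 10
This matches the lower bound, so 6 is optimal.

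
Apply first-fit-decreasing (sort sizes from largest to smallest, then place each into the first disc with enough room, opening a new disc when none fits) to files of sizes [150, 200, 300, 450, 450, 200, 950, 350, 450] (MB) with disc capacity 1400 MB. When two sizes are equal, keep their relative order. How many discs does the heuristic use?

3

Sorted descending: 950, 450, 450, 450, 350, 300, 200, 200, 150.
  950 → disc 1 (new)  [load 950/1400]
  450 → disc 1  [load 1400/1400]
  450 → disc 2 (new)  [load 450/1400]
  450 → disc 2  [load 900/1400]
  350 → disc 2  [load 1250/1400]
  300 → disc 3 (new)  [load 300/1400]
  200 → disc 3  [load 500/1400]
  200 → disc 3  [load 700/1400]
  150 → disc 2  [load 1400/1400]
3 discs opened.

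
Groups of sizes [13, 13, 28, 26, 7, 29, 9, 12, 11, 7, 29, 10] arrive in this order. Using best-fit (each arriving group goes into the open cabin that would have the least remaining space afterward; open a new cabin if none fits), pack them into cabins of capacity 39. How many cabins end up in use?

  13 → cabin 1 (new)  [load 13/39]
  13 → cabin 1  [load 26/39]
  28 → cabin 2 (new)  [load 28/39]
  26 → cabin 3 (new)  [load 26/39]
  7 → cabin 2  [load 35/39]
  29 → cabin 4 (new)  [load 29/39]
  9 → cabin 4  [load 38/39]
  12 → cabin 1  [load 38/39]
  11 → cabin 3  [load 37/39]
  7 → cabin 5 (new)  [load 7/39]
  29 → cabin 5  [load 36/39]
  10 → cabin 6 (new)  [load 10/39]
6 cabins opened.

6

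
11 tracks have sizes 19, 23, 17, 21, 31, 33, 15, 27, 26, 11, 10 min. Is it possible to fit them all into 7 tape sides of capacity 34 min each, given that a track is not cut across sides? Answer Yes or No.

No

Total = 233 min; ⌈233/34⌉ = 7.
The bound of 7 does not rule out 7, but exhaustive search shows no assignment into 7 tape sides of capacity 34 min exists — the minimum is 8.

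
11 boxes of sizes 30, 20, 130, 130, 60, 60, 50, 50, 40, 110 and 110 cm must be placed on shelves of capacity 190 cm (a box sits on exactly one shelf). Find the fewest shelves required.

Total = 130 + 130 + 110 + 110 + 60 + 60 + 50 + 50 + 40 + 30 + 20 = 790 cm.
Lower bound: ⌈790/190⌉ = 5 shelves.
A packing using 5 shelves:
  shelf 1: 130 + 60 = 190
  shelf 2: 130 + 60 = 190
  shelf 3: 110 + 50 + 30 = 190
  shelf 4: 110 + 50 + 20 = 180
  shelf 5: 40 = 40
This matches the lower bound, so 5 is optimal.

5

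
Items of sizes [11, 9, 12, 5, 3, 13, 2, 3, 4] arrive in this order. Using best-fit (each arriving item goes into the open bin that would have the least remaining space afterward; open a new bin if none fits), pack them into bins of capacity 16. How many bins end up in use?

  11 → bin 1 (new)  [load 11/16]
  9 → bin 2 (new)  [load 9/16]
  12 → bin 3 (new)  [load 12/16]
  5 → bin 1  [load 16/16]
  3 → bin 3  [load 15/16]
  13 → bin 4 (new)  [load 13/16]
  2 → bin 4  [load 15/16]
  3 → bin 2  [load 12/16]
  4 → bin 2  [load 16/16]
4 bins opened.

4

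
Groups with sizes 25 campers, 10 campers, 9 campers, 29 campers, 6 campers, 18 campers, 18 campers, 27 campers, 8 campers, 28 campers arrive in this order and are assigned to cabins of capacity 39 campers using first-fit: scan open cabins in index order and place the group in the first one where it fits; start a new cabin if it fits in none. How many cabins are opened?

6

  25 → cabin 1 (new)  [load 25/39]
  10 → cabin 1  [load 35/39]
  9 → cabin 2 (new)  [load 9/39]
  29 → cabin 2  [load 38/39]
  6 → cabin 3 (new)  [load 6/39]
  18 → cabin 3  [load 24/39]
  18 → cabin 4 (new)  [load 18/39]
  27 → cabin 5 (new)  [load 27/39]
  8 → cabin 3  [load 32/39]
  28 → cabin 6 (new)  [load 28/39]
6 cabins opened.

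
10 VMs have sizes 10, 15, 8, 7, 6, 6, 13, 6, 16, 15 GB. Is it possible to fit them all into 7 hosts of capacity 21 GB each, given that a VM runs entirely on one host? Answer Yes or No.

Yes

A valid assignment using 6 hosts:
  host 1: 16 = 16
  host 2: 15 + 6 = 21
  host 3: 15 + 6 = 21
  host 4: 13 + 8 = 21
  host 5: 10 + 7 = 17
  host 6: 6 = 6
That uses only 6 ≤ 7, so 7 hosts are enough.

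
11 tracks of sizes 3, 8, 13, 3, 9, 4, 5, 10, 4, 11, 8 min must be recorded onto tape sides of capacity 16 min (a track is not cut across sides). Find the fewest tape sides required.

5

Total = 13 + 11 + 10 + 9 + 8 + 8 + 5 + 4 + 4 + 3 + 3 = 78 min.
Lower bound: ⌈78/16⌉ = 5 tape sides.
A packing using 5 tape sides:
  side 1: 13 + 3 = 16
  side 2: 11 + 5 = 16
  side 3: 10 + 4 = 14
  side 4: 9 + 4 + 3 = 16
  side 5: 8 + 8 = 16
This matches the lower bound, so 5 is optimal.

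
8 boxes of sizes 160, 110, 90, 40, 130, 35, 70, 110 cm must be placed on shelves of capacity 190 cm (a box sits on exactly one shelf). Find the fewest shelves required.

Total = 160 + 130 + 110 + 110 + 90 + 70 + 40 + 35 = 745 cm.
Lower bound: ⌈745/190⌉ = 4 shelves.
A packing using 5 shelves:
  shelf 1: 160 = 160
  shelf 2: 130 + 40 = 170
  shelf 3: 110 + 70 = 180
  shelf 4: 110 + 35 = 145
  shelf 5: 90 = 90
No arrangement into 4 shelves stays within capacity, so 5 is optimal.

5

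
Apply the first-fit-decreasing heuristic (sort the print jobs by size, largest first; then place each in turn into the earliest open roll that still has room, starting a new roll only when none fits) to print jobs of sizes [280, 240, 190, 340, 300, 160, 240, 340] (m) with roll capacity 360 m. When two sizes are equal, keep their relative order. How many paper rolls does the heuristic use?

7

Sorted descending: 340, 340, 300, 280, 240, 240, 190, 160.
  340 → roll 1 (new)  [load 340/360]
  340 → roll 2 (new)  [load 340/360]
  300 → roll 3 (new)  [load 300/360]
  280 → roll 4 (new)  [load 280/360]
  240 → roll 5 (new)  [load 240/360]
  240 → roll 6 (new)  [load 240/360]
  190 → roll 7 (new)  [load 190/360]
  160 → roll 7  [load 350/360]
7 paper rolls opened.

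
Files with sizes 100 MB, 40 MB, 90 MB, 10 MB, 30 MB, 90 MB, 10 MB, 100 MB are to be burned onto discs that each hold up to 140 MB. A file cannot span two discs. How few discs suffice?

Total = 100 + 100 + 90 + 90 + 40 + 30 + 10 + 10 = 470 MB.
Lower bound: ⌈470/140⌉ = 4 discs.
A packing using 4 discs:
  disc 1: 100 + 40 = 140
  disc 2: 100 + 30 + 10 = 140
  disc 3: 90 + 10 = 100
  disc 4: 90 = 90
This matches the lower bound, so 4 is optimal.

4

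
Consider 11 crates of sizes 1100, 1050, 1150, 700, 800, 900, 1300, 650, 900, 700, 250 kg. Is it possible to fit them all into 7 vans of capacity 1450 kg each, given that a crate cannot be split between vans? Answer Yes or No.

Total = 9500 kg; ⌈9500/1450⌉ = 7.
The bound of 7 does not rule out 7, but exhaustive search shows no assignment into 7 vans of capacity 1450 kg exists — the minimum is 8.

No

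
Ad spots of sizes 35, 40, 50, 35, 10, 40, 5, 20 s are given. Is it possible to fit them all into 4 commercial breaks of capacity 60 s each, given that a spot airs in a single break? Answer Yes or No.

Total = 235 s; ⌈235/60⌉ = 4.
5 ad spots each exceed half the capacity and cannot share a break, forcing at least 5 commercial breaks.
At least 5 commercial breaks are required, but only 4 are allowed.

No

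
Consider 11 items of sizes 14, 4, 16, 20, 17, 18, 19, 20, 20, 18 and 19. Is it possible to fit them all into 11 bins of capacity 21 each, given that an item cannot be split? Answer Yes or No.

Yes

A valid assignment using 10 bins:
  bin 1: 20 = 20
  bin 2: 20 = 20
  bin 3: 20 = 20
  bin 4: 19 = 19
  bin 5: 19 = 19
  bin 6: 18 = 18
  bin 7: 18 = 18
  bin 8: 17 + 4 = 21
  bin 9: 16 = 16
  bin 10: 14 = 14
That uses only 10 ≤ 11, so 11 bins are enough.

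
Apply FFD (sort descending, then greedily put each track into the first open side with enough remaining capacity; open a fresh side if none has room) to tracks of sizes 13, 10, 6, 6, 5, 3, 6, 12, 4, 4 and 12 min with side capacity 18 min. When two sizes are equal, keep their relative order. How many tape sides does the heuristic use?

Sorted descending: 13, 12, 12, 10, 6, 6, 6, 5, 4, 4, 3.
  13 → side 1 (new)  [load 13/18]
  12 → side 2 (new)  [load 12/18]
  12 → side 3 (new)  [load 12/18]
  10 → side 4 (new)  [load 10/18]
  6 → side 2  [load 18/18]
  6 → side 3  [load 18/18]
  6 → side 4  [load 16/18]
  5 → side 1  [load 18/18]
  4 → side 5 (new)  [load 4/18]
  4 → side 5  [load 8/18]
  3 → side 5  [load 11/18]
5 tape sides opened.

5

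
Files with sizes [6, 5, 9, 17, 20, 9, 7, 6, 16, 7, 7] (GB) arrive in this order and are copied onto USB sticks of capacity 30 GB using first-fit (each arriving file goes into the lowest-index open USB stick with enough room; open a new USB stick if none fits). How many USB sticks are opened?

  6 → USB stick 1 (new)  [load 6/30]
  5 → USB stick 1  [load 11/30]
  9 → USB stick 1  [load 20/30]
  17 → USB stick 2 (new)  [load 17/30]
  20 → USB stick 3 (new)  [load 20/30]
  9 → USB stick 1  [load 29/30]
  7 → USB stick 2  [load 24/30]
  6 → USB stick 2  [load 30/30]
  16 → USB stick 4 (new)  [load 16/30]
  7 → USB stick 3  [load 27/30]
  7 → USB stick 4  [load 23/30]
4 USB sticks opened.

4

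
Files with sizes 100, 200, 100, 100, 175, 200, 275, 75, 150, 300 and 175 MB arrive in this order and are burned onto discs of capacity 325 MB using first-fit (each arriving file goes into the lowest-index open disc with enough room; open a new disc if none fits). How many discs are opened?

  100 → disc 1 (new)  [load 100/325]
  200 → disc 1  [load 300/325]
  100 → disc 2 (new)  [load 100/325]
  100 → disc 2  [load 200/325]
  175 → disc 3 (new)  [load 175/325]
  200 → disc 4 (new)  [load 200/325]
  275 → disc 5 (new)  [load 275/325]
  75 → disc 2  [load 275/325]
  150 → disc 3  [load 325/325]
  300 → disc 6 (new)  [load 300/325]
  175 → disc 7 (new)  [load 175/325]
7 discs opened.

7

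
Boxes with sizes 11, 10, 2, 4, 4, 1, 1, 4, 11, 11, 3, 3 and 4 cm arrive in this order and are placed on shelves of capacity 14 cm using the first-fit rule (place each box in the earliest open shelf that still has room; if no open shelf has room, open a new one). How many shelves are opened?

6

  11 → shelf 1 (new)  [load 11/14]
  10 → shelf 2 (new)  [load 10/14]
  2 → shelf 1  [load 13/14]
  4 → shelf 2  [load 14/14]
  4 → shelf 3 (new)  [load 4/14]
  1 → shelf 1  [load 14/14]
  1 → shelf 3  [load 5/14]
  4 → shelf 3  [load 9/14]
  11 → shelf 4 (new)  [load 11/14]
  11 → shelf 5 (new)  [load 11/14]
  3 → shelf 3  [load 12/14]
  3 → shelf 4  [load 14/14]
  4 → shelf 6 (new)  [load 4/14]
6 shelves opened.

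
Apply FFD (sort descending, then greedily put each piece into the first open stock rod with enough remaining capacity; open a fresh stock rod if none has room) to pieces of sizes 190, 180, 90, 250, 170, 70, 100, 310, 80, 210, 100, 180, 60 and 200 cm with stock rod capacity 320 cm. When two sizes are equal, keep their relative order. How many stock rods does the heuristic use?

Sorted descending: 310, 250, 210, 200, 190, 180, 180, 170, 100, 100, 90, 80, 70, 60.
  310 → stock rod 1 (new)  [load 310/320]
  250 → stock rod 2 (new)  [load 250/320]
  210 → stock rod 3 (new)  [load 210/320]
  200 → stock rod 4 (new)  [load 200/320]
  190 → stock rod 5 (new)  [load 190/320]
  180 → stock rod 6 (new)  [load 180/320]
  180 → stock rod 7 (new)  [load 180/320]
  170 → stock rod 8 (new)  [load 170/320]
  100 → stock rod 3  [load 310/320]
  100 → stock rod 4  [load 300/320]
  90 → stock rod 5  [load 280/320]
  80 → stock rod 6  [load 260/320]
  70 → stock rod 2  [load 320/320]
  60 → stock rod 6  [load 320/320]
8 stock rods opened.

8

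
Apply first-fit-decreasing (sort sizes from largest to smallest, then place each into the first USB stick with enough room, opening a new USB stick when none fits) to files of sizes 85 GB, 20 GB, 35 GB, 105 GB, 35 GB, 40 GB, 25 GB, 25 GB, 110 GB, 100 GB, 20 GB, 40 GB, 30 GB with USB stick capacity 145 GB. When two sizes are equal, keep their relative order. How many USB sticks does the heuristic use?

5

Sorted descending: 110, 105, 100, 85, 40, 40, 35, 35, 30, 25, 25, 20, 20.
  110 → USB stick 1 (new)  [load 110/145]
  105 → USB stick 2 (new)  [load 105/145]
  100 → USB stick 3 (new)  [load 100/145]
  85 → USB stick 4 (new)  [load 85/145]
  40 → USB stick 2  [load 145/145]
  40 → USB stick 3  [load 140/145]
  35 → USB stick 1  [load 145/145]
  35 → USB stick 4  [load 120/145]
  30 → USB stick 5 (new)  [load 30/145]
  25 → USB stick 4  [load 145/145]
  25 → USB stick 5  [load 55/145]
  20 → USB stick 5  [load 75/145]
  20 → USB stick 5  [load 95/145]
5 USB sticks opened.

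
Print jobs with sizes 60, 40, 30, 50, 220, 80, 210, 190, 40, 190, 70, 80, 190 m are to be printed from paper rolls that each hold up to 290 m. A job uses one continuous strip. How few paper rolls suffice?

Total = 220 + 210 + 190 + 190 + 190 + 80 + 80 + 70 + 60 + 50 + 40 + 40 + 30 = 1450 m.
Lower bound: ⌈1450/290⌉ = 5 paper rolls.
A packing using 6 paper rolls:
  roll 1: 220 + 70 = 290
  roll 2: 210 + 80 = 290
  roll 3: 190 + 80 = 270
  roll 4: 190 + 60 + 40 = 290
  roll 5: 190 + 50 + 40 = 280
  roll 6: 30 = 30
No arrangement into 5 paper rolls stays within capacity, so 6 is optimal.

6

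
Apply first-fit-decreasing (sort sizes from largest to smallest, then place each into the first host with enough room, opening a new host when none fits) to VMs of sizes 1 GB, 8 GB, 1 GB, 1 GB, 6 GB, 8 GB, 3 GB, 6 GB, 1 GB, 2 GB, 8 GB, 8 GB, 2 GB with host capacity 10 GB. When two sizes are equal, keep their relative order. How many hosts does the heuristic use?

Sorted descending: 8, 8, 8, 8, 6, 6, 3, 2, 2, 1, 1, 1, 1.
  8 → host 1 (new)  [load 8/10]
  8 → host 2 (new)  [load 8/10]
  8 → host 3 (new)  [load 8/10]
  8 → host 4 (new)  [load 8/10]
  6 → host 5 (new)  [load 6/10]
  6 → host 6 (new)  [load 6/10]
  3 → host 5  [load 9/10]
  2 → host 1  [load 10/10]
  2 → host 2  [load 10/10]
  1 → host 3  [load 9/10]
  1 → host 3  [load 10/10]
  1 → host 4  [load 9/10]
  1 → host 4  [load 10/10]
6 hosts opened.

6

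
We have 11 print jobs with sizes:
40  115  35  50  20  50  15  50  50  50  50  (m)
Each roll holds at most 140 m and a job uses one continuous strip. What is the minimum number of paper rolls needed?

Total = 115 + 50 + 50 + 50 + 50 + 50 + 50 + 40 + 35 + 20 + 15 = 525 m.
Lower bound: ⌈525/140⌉ = 4 paper rolls.
A packing using 4 paper rolls:
  roll 1: 115 + 20 = 135
  roll 2: 50 + 50 + 40 = 140
  roll 3: 50 + 50 + 35 = 135
  roll 4: 50 + 50 + 15 = 115
This matches the lower bound, so 4 is optimal.

4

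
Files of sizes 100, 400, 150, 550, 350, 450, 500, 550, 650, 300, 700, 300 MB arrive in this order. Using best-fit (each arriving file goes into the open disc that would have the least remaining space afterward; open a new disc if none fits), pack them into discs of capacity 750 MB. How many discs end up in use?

  100 → disc 1 (new)  [load 100/750]
  400 → disc 1  [load 500/750]
  150 → disc 1  [load 650/750]
  550 → disc 2 (new)  [load 550/750]
  350 → disc 3 (new)  [load 350/750]
  450 → disc 4 (new)  [load 450/750]
  500 → disc 5 (new)  [load 500/750]
  550 → disc 6 (new)  [load 550/750]
  650 → disc 7 (new)  [load 650/750]
  300 → disc 4  [load 750/750]
  700 → disc 8 (new)  [load 700/750]
  300 → disc 3  [load 650/750]
8 discs opened.

8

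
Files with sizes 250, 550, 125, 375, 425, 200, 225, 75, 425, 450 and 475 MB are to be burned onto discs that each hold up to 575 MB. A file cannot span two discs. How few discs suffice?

7

Total = 550 + 475 + 450 + 425 + 425 + 375 + 250 + 225 + 200 + 125 + 75 = 3575 MB.
Lower bound: ⌈3575/575⌉ = 7 discs.
A packing using 7 discs:
  disc 1: 550 = 550
  disc 2: 475 + 75 = 550
  disc 3: 450 + 125 = 575
  disc 4: 425 = 425
  disc 5: 425 = 425
  disc 6: 375 + 200 = 575
  disc 7: 250 + 225 = 475
This matches the lower bound, so 7 is optimal.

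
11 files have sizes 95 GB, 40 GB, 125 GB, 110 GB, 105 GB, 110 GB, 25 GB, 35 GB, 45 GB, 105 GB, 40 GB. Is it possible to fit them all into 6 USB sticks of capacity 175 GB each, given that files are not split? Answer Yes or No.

Yes

A valid assignment using 6 USB sticks:
  USB stick 1: 125 + 45 = 170
  USB stick 2: 110 + 40 + 25 = 175
  USB stick 3: 110 + 40 = 150
  USB stick 4: 105 + 35 = 140
  USB stick 5: 105 = 105
  USB stick 6: 95 = 95
Every load is within 175 GB, so 6 USB sticks suffice.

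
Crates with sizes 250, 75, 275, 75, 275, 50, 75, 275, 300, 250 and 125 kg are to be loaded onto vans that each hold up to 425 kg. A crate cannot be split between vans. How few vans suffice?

6

Total = 300 + 275 + 275 + 275 + 250 + 250 + 125 + 75 + 75 + 75 + 50 = 2025 kg.
Lower bound: ⌈2025/425⌉ = 5 vans.
Also, 6 crates each exceed 425/2 kg, and no two of those can share a van, so at least 6 vans are needed.
A packing using 6 vans:
  van 1: 300 + 125 = 425
  van 2: 275 + 75 + 75 = 425
  van 3: 275 + 75 + 50 = 400
  van 4: 275 = 275
  van 5: 250 = 250
  van 6: 250 = 250
This matches the lower bound, so 6 is optimal.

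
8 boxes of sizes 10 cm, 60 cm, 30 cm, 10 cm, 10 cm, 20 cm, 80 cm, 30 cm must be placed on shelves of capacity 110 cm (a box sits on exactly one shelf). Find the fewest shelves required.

Total = 80 + 60 + 30 + 30 + 20 + 10 + 10 + 10 = 250 cm.
Lower bound: ⌈250/110⌉ = 3 shelves.
A packing using 3 shelves:
  shelf 1: 80 + 30 = 110
  shelf 2: 60 + 30 + 20 = 110
  shelf 3: 10 + 10 + 10 = 30
This matches the lower bound, so 3 is optimal.

3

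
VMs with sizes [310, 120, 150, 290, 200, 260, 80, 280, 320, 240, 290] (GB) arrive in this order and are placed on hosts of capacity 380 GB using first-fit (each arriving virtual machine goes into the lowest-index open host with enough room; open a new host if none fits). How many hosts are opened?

  310 → host 1 (new)  [load 310/380]
  120 → host 2 (new)  [load 120/380]
  150 → host 2  [load 270/380]
  290 → host 3 (new)  [load 290/380]
  200 → host 4 (new)  [load 200/380]
  260 → host 5 (new)  [load 260/380]
  80 → host 2  [load 350/380]
  280 → host 6 (new)  [load 280/380]
  320 → host 7 (new)  [load 320/380]
  240 → host 8 (new)  [load 240/380]
  290 → host 9 (new)  [load 290/380]
9 hosts opened.

9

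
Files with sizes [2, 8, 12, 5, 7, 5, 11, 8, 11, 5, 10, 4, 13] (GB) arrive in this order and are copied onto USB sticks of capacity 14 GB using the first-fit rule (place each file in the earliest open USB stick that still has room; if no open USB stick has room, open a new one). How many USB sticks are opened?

9

  2 → USB stick 1 (new)  [load 2/14]
  8 → USB stick 1  [load 10/14]
  12 → USB stick 2 (new)  [load 12/14]
  5 → USB stick 3 (new)  [load 5/14]
  7 → USB stick 3  [load 12/14]
  5 → USB stick 4 (new)  [load 5/14]
  11 → USB stick 5 (new)  [load 11/14]
  8 → USB stick 4  [load 13/14]
  11 → USB stick 6 (new)  [load 11/14]
  5 → USB stick 7 (new)  [load 5/14]
  10 → USB stick 8 (new)  [load 10/14]
  4 → USB stick 1  [load 14/14]
  13 → USB stick 9 (new)  [load 13/14]
9 USB sticks opened.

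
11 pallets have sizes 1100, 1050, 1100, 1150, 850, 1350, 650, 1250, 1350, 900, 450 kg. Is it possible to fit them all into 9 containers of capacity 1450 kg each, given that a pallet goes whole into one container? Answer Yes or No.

No

Total = 11200 kg; ⌈11200/1450⌉ = 8.
9 pallets each exceed half the capacity and cannot share a container, forcing at least 9 containers.
The bound of 9 does not rule out 9, but exhaustive search shows no assignment into 9 containers of capacity 1450 kg exists — the minimum is 10.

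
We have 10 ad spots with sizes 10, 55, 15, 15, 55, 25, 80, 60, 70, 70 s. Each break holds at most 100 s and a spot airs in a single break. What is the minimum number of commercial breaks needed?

6

Total = 80 + 70 + 70 + 60 + 55 + 55 + 25 + 15 + 15 + 10 = 455 s.
Lower bound: ⌈455/100⌉ = 5 commercial breaks.
Also, 6 ad spots each exceed 50 s, and no two of those can share a break, so at least 6 commercial breaks are needed.
A packing using 6 commercial breaks:
  break 1: 80 + 15 = 95
  break 2: 70 + 25 = 95
  break 3: 70 + 15 + 10 = 95
  break 4: 60 = 60
  break 5: 55 = 55
  break 6: 55 = 55
This matches the lower bound, so 6 is optimal.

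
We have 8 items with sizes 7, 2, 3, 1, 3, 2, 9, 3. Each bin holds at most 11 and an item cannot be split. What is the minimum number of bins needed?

Total = 9 + 7 + 3 + 3 + 3 + 2 + 2 + 1 = 30.
Lower bound: ⌈30/11⌉ = 3 bins.
A packing using 3 bins:
  bin 1: 9 + 2 = 11
  bin 2: 7 + 3 + 1 = 11
  bin 3: 3 + 3 + 2 = 8
This matches the lower bound, so 3 is optimal.

3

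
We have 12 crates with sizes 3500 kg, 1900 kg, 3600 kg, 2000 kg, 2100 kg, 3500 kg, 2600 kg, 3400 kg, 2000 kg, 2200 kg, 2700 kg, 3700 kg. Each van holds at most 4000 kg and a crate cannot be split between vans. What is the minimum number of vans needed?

Total = 3700 + 3600 + 3500 + 3500 + 3400 + 2700 + 2600 + 2200 + 2100 + 2000 + 2000 + 1900 = 33200 kg.
Lower bound: ⌈33200/4000⌉ = 9 vans.
A packing using 10 vans:
  van 1: 3700 = 3700
  van 2: 3600 = 3600
  van 3: 3500 = 3500
  van 4: 3500 = 3500
  van 5: 3400 = 3400
  van 6: 2700 = 2700
  van 7: 2600 = 2600
  van 8: 2200 = 2200
  van 9: 2100 + 1900 = 4000
  van 10: 2000 + 2000 = 4000
No arrangement into 9 vans stays within capacity, so 10 is optimal.

10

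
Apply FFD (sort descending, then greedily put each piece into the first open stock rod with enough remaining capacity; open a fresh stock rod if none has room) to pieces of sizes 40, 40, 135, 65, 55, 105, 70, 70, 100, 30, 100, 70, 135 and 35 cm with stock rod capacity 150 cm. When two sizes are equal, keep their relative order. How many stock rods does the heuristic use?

Sorted descending: 135, 135, 105, 100, 100, 70, 70, 70, 65, 55, 40, 40, 35, 30.
  135 → stock rod 1 (new)  [load 135/150]
  135 → stock rod 2 (new)  [load 135/150]
  105 → stock rod 3 (new)  [load 105/150]
  100 → stock rod 4 (new)  [load 100/150]
  100 → stock rod 5 (new)  [load 100/150]
  70 → stock rod 6 (new)  [load 70/150]
  70 → stock rod 6  [load 140/150]
  70 → stock rod 7 (new)  [load 70/150]
  65 → stock rod 7  [load 135/150]
  55 → stock rod 8 (new)  [load 55/150]
  40 → stock rod 3  [load 145/150]
  40 → stock rod 4  [load 140/150]
  35 → stock rod 5  [load 135/150]
  30 → stock rod 8  [load 85/150]
8 stock rods opened.

8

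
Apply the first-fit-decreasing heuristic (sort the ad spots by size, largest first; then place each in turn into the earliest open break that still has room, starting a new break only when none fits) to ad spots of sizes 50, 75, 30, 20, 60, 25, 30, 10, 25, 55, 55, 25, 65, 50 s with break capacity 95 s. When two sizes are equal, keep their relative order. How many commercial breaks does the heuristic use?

Sorted descending: 75, 65, 60, 55, 55, 50, 50, 30, 30, 25, 25, 25, 20, 10.
  75 → break 1 (new)  [load 75/95]
  65 → break 2 (new)  [load 65/95]
  60 → break 3 (new)  [load 60/95]
  55 → break 4 (new)  [load 55/95]
  55 → break 5 (new)  [load 55/95]
  50 → break 6 (new)  [load 50/95]
  50 → break 7 (new)  [load 50/95]
  30 → break 2  [load 95/95]
  30 → break 3  [load 90/95]
  25 → break 4  [load 80/95]
  25 → break 5  [load 80/95]
  25 → break 6  [load 75/95]
  20 → break 1  [load 95/95]
  10 → break 4  [load 90/95]
7 commercial breaks opened.

7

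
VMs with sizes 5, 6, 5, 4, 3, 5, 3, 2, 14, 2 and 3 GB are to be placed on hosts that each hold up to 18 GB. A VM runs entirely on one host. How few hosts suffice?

3

Total = 14 + 6 + 5 + 5 + 5 + 4 + 3 + 3 + 3 + 2 + 2 = 52 GB.
Lower bound: ⌈52/18⌉ = 3 hosts.
A packing using 3 hosts:
  host 1: 14 + 4 = 18
  host 2: 6 + 5 + 5 + 2 = 18
  host 3: 5 + 3 + 3 + 3 + 2 = 16
This matches the lower bound, so 3 is optimal.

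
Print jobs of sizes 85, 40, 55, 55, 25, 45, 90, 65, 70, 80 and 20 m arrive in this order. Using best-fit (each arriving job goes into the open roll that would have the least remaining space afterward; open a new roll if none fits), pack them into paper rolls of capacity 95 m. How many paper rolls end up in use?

8

  85 → roll 1 (new)  [load 85/95]
  40 → roll 2 (new)  [load 40/95]
  55 → roll 2  [load 95/95]
  55 → roll 3 (new)  [load 55/95]
  25 → roll 3  [load 80/95]
  45 → roll 4 (new)  [load 45/95]
  90 → roll 5 (new)  [load 90/95]
  65 → roll 6 (new)  [load 65/95]
  70 → roll 7 (new)  [load 70/95]
  80 → roll 8 (new)  [load 80/95]
  20 → roll 7  [load 90/95]
8 paper rolls opened.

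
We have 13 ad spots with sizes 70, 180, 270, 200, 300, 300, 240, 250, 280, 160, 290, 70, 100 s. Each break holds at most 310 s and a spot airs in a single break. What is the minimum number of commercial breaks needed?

Total = 300 + 300 + 290 + 280 + 270 + 250 + 240 + 200 + 180 + 160 + 100 + 70 + 70 = 2710 s.
Lower bound: ⌈2710/310⌉ = 9 commercial breaks.
Also, 10 ad spots each exceed 155 s, and no two of those can share a break, so at least 10 commercial breaks are needed.
A packing using 10 commercial breaks:
  break 1: 300 = 300
  break 2: 300 = 300
  break 3: 290 = 290
  break 4: 280 = 280
  break 5: 270 = 270
  break 6: 250 = 250
  break 7: 240 + 70 = 310
  break 8: 200 + 100 = 300
  break 9: 180 + 70 = 250
  break 10: 160 = 160
This matches the lower bound, so 10 is optimal.

10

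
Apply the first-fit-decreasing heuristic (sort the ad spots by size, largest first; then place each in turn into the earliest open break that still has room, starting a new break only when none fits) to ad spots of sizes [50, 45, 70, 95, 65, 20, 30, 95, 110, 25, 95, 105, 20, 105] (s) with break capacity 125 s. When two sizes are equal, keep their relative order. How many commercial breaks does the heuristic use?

Sorted descending: 110, 105, 105, 95, 95, 95, 70, 65, 50, 45, 30, 25, 20, 20.
  110 → break 1 (new)  [load 110/125]
  105 → break 2 (new)  [load 105/125]
  105 → break 3 (new)  [load 105/125]
  95 → break 4 (new)  [load 95/125]
  95 → break 5 (new)  [load 95/125]
  95 → break 6 (new)  [load 95/125]
  70 → break 7 (new)  [load 70/125]
  65 → break 8 (new)  [load 65/125]
  50 → break 7  [load 120/125]
  45 → break 8  [load 110/125]
  30 → break 4  [load 125/125]
  25 → break 5  [load 120/125]
  20 → break 2  [load 125/125]
  20 → break 3  [load 125/125]
8 commercial breaks opened.

8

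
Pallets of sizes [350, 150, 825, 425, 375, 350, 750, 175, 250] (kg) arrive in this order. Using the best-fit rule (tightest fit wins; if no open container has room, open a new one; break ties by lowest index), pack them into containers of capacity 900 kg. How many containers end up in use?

5

  350 → container 1 (new)  [load 350/900]
  150 → container 1  [load 500/900]
  825 → container 2 (new)  [load 825/900]
  425 → container 3 (new)  [load 425/900]
  375 → container 1  [load 875/900]
  350 → container 3  [load 775/900]
  750 → container 4 (new)  [load 750/900]
  175 → container 5 (new)  [load 175/900]
  250 → container 5  [load 425/900]
5 containers opened.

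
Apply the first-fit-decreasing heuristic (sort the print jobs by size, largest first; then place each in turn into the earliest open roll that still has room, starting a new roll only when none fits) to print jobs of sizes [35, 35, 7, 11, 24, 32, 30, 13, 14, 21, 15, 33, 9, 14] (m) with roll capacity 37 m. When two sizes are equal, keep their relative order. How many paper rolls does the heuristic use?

9

Sorted descending: 35, 35, 33, 32, 30, 24, 21, 15, 14, 14, 13, 11, 9, 7.
  35 → roll 1 (new)  [load 35/37]
  35 → roll 2 (new)  [load 35/37]
  33 → roll 3 (new)  [load 33/37]
  32 → roll 4 (new)  [load 32/37]
  30 → roll 5 (new)  [load 30/37]
  24 → roll 6 (new)  [load 24/37]
  21 → roll 7 (new)  [load 21/37]
  15 → roll 7  [load 36/37]
  14 → roll 8 (new)  [load 14/37]
  14 → roll 8  [load 28/37]
  13 → roll 6  [load 37/37]
  11 → roll 9 (new)  [load 11/37]
  9 → roll 8  [load 37/37]
  7 → roll 5  [load 37/37]
9 paper rolls opened.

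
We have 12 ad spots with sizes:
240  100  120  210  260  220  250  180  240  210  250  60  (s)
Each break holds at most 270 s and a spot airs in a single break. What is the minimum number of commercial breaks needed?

Total = 260 + 250 + 250 + 240 + 240 + 220 + 210 + 210 + 180 + 120 + 100 + 60 = 2340 s.
Lower bound: ⌈2340/270⌉ = 9 commercial breaks.
A packing using 10 commercial breaks:
  break 1: 260 = 260
  break 2: 250 = 250
  break 3: 250 = 250
  break 4: 240 = 240
  break 5: 240 = 240
  break 6: 220 = 220
  break 7: 210 + 60 = 270
  break 8: 210 = 210
  break 9: 180 = 180
  break 10: 120 + 100 = 220
No arrangement into 9 commercial breaks stays within capacity, so 10 is optimal.

10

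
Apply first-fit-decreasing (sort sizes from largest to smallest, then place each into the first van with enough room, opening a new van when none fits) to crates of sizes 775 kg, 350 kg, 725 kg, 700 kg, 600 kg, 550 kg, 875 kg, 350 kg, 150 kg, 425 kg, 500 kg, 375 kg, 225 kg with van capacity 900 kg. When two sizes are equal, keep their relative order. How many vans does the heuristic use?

8

Sorted descending: 875, 775, 725, 700, 600, 550, 500, 425, 375, 350, 350, 225, 150.
  875 → van 1 (new)  [load 875/900]
  775 → van 2 (new)  [load 775/900]
  725 → van 3 (new)  [load 725/900]
  700 → van 4 (new)  [load 700/900]
  600 → van 5 (new)  [load 600/900]
  550 → van 6 (new)  [load 550/900]
  500 → van 7 (new)  [load 500/900]
  425 → van 8 (new)  [load 425/900]
  375 → van 7  [load 875/900]
  350 → van 6  [load 900/900]
  350 → van 8  [load 775/900]
  225 → van 5  [load 825/900]
  150 → van 3  [load 875/900]
8 vans opened.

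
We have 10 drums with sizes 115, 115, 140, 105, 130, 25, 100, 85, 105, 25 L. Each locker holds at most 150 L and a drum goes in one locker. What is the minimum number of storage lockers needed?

Total = 140 + 130 + 115 + 115 + 105 + 105 + 100 + 85 + 25 + 25 = 945 L.
Lower bound: ⌈945/150⌉ = 7 storage lockers.
Also, 8 drums each exceed 75 L, and no two of those can share a locker, so at least 8 storage lockers are needed.
A packing using 8 storage lockers:
  locker 1: 140 = 140
  locker 2: 130 = 130
  locker 3: 115 + 25 = 140
  locker 4: 115 + 25 = 140
  locker 5: 105 = 105
  locker 6: 105 = 105
  locker 7: 100 = 100
  locker 8: 85 = 85
This matches the lower bound, so 8 is optimal.

8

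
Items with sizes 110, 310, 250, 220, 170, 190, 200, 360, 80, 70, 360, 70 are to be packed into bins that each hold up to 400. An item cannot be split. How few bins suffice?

7

Total = 360 + 360 + 310 + 250 + 220 + 200 + 190 + 170 + 110 + 80 + 70 + 70 = 2390.
Lower bound: ⌈2390/400⌉ = 6 bins.
A packing using 7 bins:
  bin 1: 360 = 360
  bin 2: 360 = 360
  bin 3: 310 + 80 = 390
  bin 4: 250 + 110 = 360
  bin 5: 220 + 170 = 390
  bin 6: 200 + 190 = 390
  bin 7: 70 + 70 = 140
No arrangement into 6 bins stays within capacity, so 7 is optimal.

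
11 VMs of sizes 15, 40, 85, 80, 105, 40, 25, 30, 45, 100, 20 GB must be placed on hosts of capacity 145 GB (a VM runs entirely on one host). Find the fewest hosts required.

5

Total = 105 + 100 + 85 + 80 + 45 + 40 + 40 + 30 + 25 + 20 + 15 = 585 GB.
Lower bound: ⌈585/145⌉ = 5 hosts.
A packing using 5 hosts:
  host 1: 105 + 40 = 145
  host 2: 100 + 45 = 145
  host 3: 85 + 40 + 20 = 145
  host 4: 80 + 30 + 25 = 135
  host 5: 15 = 15
This matches the lower bound, so 5 is optimal.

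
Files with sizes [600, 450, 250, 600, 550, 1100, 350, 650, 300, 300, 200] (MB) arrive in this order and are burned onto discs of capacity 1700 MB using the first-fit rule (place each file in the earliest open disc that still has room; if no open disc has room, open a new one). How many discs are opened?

  600 → disc 1 (new)  [load 600/1700]
  450 → disc 1  [load 1050/1700]
  250 → disc 1  [load 1300/1700]
  600 → disc 2 (new)  [load 600/1700]
  550 → disc 2  [load 1150/1700]
  1100 → disc 3 (new)  [load 1100/1700]
  350 → disc 1  [load 1650/1700]
  650 → disc 4 (new)  [load 650/1700]
  300 → disc 2  [load 1450/1700]
  300 → disc 3  [load 1400/1700]
  200 → disc 2  [load 1650/1700]
4 discs opened.

4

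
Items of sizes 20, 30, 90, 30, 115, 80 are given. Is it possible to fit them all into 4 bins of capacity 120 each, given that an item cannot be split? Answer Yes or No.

Yes

A valid assignment using 4 bins:
  bin 1: 115 = 115
  bin 2: 90 + 30 = 120
  bin 3: 80 + 30 = 110
  bin 4: 20 = 20
Every load is within 120, so 4 bins suffice.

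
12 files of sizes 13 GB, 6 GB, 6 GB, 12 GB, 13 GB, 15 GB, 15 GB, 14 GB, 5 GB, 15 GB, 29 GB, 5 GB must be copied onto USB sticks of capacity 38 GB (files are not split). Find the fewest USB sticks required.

Total = 29 + 15 + 15 + 15 + 14 + 13 + 13 + 12 + 6 + 6 + 5 + 5 = 148 GB.
Lower bound: ⌈148/38⌉ = 4 USB sticks.
A packing using 5 USB sticks:
  USB stick 1: 29 + 6 = 35
  USB stick 2: 15 + 15 + 6 = 36
  USB stick 3: 15 + 14 + 5 = 34
  USB stick 4: 13 + 13 + 12 = 38
  USB stick 5: 5 = 5
No arrangement into 4 USB sticks stays within capacity, so 5 is optimal.

5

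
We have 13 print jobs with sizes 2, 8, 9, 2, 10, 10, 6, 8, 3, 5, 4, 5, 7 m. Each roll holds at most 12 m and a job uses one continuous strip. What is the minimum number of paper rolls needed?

7

Total = 10 + 10 + 9 + 8 + 8 + 7 + 6 + 5 + 5 + 4 + 3 + 2 + 2 = 79 m.
Lower bound: ⌈79/12⌉ = 7 paper rolls.
A packing using 7 paper rolls:
  roll 1: 10 + 2 = 12
  roll 2: 10 + 2 = 12
  roll 3: 9 + 3 = 12
  roll 4: 8 + 4 = 12
  roll 5: 8 = 8
  roll 6: 7 + 5 = 12
  roll 7: 6 + 5 = 11
This matches the lower bound, so 7 is optimal.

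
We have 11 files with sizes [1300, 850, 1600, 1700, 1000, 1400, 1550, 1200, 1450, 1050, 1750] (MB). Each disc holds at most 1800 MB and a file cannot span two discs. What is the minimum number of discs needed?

Total = 1750 + 1700 + 1600 + 1550 + 1450 + 1400 + 1300 + 1200 + 1050 + 1000 + 850 = 14850 MB.
Lower bound: ⌈14850/1800⌉ = 9 discs.
Also, 10 files each exceed 900 MB, and no two of those can share a disc, so at least 10 discs are needed.
A packing using 11 discs:
  disc 1: 1750 = 1750
  disc 2: 1700 = 1700
  disc 3: 1600 = 1600
  disc 4: 1550 = 1550
  disc 5: 1450 = 1450
  disc 6: 1400 = 1400
  disc 7: 1300 = 1300
  disc 8: 1200 = 1200
  disc 9: 1050 = 1050
  disc 10: 1000 = 1000
  disc 11: 850 = 850
No arrangement into 10 discs stays within capacity, so 11 is optimal.

11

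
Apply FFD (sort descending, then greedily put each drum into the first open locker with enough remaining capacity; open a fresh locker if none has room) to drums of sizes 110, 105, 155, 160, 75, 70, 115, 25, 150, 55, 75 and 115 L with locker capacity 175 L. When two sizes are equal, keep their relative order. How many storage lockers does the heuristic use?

8

Sorted descending: 160, 155, 150, 115, 115, 110, 105, 75, 75, 70, 55, 25.
  160 → locker 1 (new)  [load 160/175]
  155 → locker 2 (new)  [load 155/175]
  150 → locker 3 (new)  [load 150/175]
  115 → locker 4 (new)  [load 115/175]
  115 → locker 5 (new)  [load 115/175]
  110 → locker 6 (new)  [load 110/175]
  105 → locker 7 (new)  [load 105/175]
  75 → locker 8 (new)  [load 75/175]
  75 → locker 8  [load 150/175]
  70 → locker 7  [load 175/175]
  55 → locker 4  [load 170/175]
  25 → locker 3  [load 175/175]
8 storage lockers opened.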